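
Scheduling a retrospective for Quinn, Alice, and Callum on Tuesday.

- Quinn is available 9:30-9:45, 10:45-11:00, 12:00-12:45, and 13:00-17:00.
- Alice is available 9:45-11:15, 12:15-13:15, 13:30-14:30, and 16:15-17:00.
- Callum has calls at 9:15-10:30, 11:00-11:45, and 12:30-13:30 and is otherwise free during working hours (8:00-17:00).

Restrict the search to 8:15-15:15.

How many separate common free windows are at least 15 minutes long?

3

Callum free within 08:00–17:00: 08:00–09:15, 10:30–11:00, 11:45–12:30, 13:30–17:00.
Quinn ∩ Alice: 10:45–11:00, 12:15–12:45, 13:00–13:15, 13:30–14:30, 16:15–17:00.
Quinn ∩ Alice ∩ Callum: 10:45–11:00, 12:15–12:30, 13:30–14:30, 16:15–17:00.
Restricted to 08:15–15:15: 10:45–11:00, 12:15–12:30, 13:30–14:30.
Windows ≥ 15 min: 10:45–11:00, 12:15–12:30, 13:30–14:30.
That's 3 windows.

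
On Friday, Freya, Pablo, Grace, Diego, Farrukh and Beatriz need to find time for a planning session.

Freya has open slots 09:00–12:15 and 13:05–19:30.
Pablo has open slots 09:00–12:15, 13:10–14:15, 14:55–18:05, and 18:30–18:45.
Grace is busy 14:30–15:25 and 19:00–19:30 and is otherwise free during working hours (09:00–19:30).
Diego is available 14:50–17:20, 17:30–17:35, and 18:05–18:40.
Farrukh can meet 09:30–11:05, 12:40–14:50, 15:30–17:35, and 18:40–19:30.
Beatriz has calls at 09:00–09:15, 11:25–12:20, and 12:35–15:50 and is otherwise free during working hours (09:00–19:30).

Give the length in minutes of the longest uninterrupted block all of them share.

90 minutes

Grace free within 09:00–19:30: 09:00–14:30, 15:25–19:00.
Beatriz free within 09:00–19:30: 09:15–11:25, 12:20–12:35, 15:50–19:30.
Freya ∩ Pablo: 09:00–12:15, 13:10–14:15, 14:55–18:05, 18:30–18:45.
Freya ∩ Pablo ∩ Grace: 09:00–12:15, 13:10–14:15, 15:25–18:05, 18:30–18:45.
Freya ∩ Pablo ∩ Grace ∩ Diego: 15:25–17:20, 17:30–17:35, 18:30–18:40.
Freya ∩ Pablo ∩ Grace ∩ Diego ∩ Farrukh: 15:30–17:20, 17:30–17:35.
Freya ∩ Pablo ∩ Grace ∩ Diego ∩ Farrukh ∩ Beatriz: 15:50–17:20, 17:30–17:35.
Common window lengths: 90, 5 min; longest is 90.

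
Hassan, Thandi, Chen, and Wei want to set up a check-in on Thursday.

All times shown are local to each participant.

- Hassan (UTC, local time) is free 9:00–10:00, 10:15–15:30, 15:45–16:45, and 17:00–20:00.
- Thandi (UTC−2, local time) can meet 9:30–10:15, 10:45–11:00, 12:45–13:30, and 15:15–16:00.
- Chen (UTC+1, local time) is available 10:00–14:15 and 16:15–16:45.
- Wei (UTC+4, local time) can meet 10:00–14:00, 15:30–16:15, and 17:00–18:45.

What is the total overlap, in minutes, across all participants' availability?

Hassan → UTC: 09:00–10:00, 10:15–15:30, 15:45–16:45, 17:00–20:00.
Thandi → UTC: 11:30–12:15, 12:45–13:00, 14:45–15:30, 17:15–18:00.
Chen → UTC: 09:00–13:15, 15:15–15:45.
Wei → UTC: 06:00–10:00, 11:30–12:15, 13:00–14:45.
Hassan ∩ Thandi: 11:30–12:15, 12:45–13:00, 14:45–15:30, 17:15–18:00.
Hassan ∩ Thandi ∩ Chen: 11:30–12:15, 12:45–13:00, 15:15–15:30.
Hassan ∩ Thandi ∩ Chen ∩ Wei: 11:30–12:15.
Total common minutes: 45.

45 minutes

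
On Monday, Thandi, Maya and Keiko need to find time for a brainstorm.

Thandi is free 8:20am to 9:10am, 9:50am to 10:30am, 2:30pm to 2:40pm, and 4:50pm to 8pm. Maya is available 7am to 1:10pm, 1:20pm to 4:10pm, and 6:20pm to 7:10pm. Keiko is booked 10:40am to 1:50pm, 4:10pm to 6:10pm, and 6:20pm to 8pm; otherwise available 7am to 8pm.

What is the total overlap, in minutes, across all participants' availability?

100 minutes

Keiko free within 07:00–20:00: 07:00–10:40, 13:50–16:10, 18:10–18:20.
Thandi ∩ Maya: 08:20–09:10, 09:50–10:30, 14:30–14:40, 18:20–19:10.
Thandi ∩ Maya ∩ Keiko: 08:20–09:10, 09:50–10:30, 14:30–14:40.
Total common minutes: 50 + 40 + 10 = 100.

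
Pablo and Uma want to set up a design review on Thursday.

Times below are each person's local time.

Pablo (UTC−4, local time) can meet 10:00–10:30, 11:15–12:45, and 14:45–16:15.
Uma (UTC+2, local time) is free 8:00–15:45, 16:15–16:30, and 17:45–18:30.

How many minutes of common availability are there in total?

60 minutes

Pablo → UTC: 14:00–14:30, 15:15–16:45, 18:45–20:15.
Uma → UTC: 06:00–13:45, 14:15–14:30, 15:45–16:30.
Pablo ∩ Uma: 14:15–14:30, 15:45–16:30.
Total common minutes: 15 + 45 = 60.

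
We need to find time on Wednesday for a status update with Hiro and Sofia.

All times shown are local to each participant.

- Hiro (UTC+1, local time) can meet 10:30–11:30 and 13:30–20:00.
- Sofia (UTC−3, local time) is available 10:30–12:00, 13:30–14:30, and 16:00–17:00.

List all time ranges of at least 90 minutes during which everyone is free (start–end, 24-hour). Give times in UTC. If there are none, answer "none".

13:30–15:00

Hiro → UTC: 09:30–10:30, 12:30–19:00.
Sofia → UTC: 13:30–15:00, 16:30–17:30, 19:00–20:00.
Hiro ∩ Sofia: 13:30–15:00, 16:30–17:30.
Windows ≥ 90 min: 13:30–15:00.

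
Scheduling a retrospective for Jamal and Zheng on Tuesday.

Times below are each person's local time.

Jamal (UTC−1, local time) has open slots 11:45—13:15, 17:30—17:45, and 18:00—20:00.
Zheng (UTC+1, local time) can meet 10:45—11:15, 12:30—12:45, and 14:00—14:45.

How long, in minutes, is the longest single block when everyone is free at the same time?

45 minutes

Jamal → UTC: 12:45–14:15, 18:30–18:45, 19:00–21:00.
Zheng → UTC: 09:45–10:15, 11:30–11:45, 13:00–13:45.
Jamal ∩ Zheng: 13:00–13:45.
Single common window of 45 minutes.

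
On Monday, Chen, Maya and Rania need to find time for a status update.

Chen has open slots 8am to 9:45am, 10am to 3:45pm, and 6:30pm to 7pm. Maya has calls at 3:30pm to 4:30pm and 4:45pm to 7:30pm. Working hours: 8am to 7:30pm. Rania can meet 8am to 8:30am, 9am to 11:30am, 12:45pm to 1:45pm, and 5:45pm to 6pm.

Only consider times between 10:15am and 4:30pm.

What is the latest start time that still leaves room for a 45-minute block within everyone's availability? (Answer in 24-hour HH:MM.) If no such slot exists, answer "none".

13:00

Maya free within 08:00–19:30: 08:00–15:30, 16:30–16:45.
Chen ∩ Maya: 08:00–09:45, 10:00–15:30.
Chen ∩ Maya ∩ Rania: 08:00–08:30, 09:00–09:45, 10:00–11:30, 12:45–13:45.
Restricted to 10:15–16:30: 10:15–11:30, 12:45–13:45.
Windows ≥ 45 min: 10:15–11:30, 12:45–13:45.
Latest start in the last window 12:45–13:45 is 13:45 − 45 min = 13:00.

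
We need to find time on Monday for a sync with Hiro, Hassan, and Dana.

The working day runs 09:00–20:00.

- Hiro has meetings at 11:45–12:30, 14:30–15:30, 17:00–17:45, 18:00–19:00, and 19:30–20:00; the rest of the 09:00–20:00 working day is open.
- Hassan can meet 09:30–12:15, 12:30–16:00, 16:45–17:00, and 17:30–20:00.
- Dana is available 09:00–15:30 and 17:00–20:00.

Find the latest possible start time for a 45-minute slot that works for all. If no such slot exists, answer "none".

13:45

Hiro free within 09:00–20:00: 09:00–11:45, 12:30–14:30, 15:30–17:00, 17:45–18:00, 19:00–19:30.
Hiro ∩ Hassan: 09:30–11:45, 12:30–14:30, 15:30–16:00, 16:45–17:00, 17:45–18:00, 19:00–19:30.
Hiro ∩ Hassan ∩ Dana: 09:30–11:45, 12:30–14:30, 17:45–18:00, 19:00–19:30.
Windows ≥ 45 min: 09:30–11:45, 12:30–14:30.
Latest start in the last window 12:30–14:30 is 14:30 − 45 min = 13:45.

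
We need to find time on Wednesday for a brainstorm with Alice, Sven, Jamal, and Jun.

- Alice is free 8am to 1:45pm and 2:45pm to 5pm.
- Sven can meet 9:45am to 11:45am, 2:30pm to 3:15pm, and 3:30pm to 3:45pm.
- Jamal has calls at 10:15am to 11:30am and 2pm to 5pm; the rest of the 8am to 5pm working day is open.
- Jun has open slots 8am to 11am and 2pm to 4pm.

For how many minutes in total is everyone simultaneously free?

Jamal free within 08:00–17:00: 08:00–10:15, 11:30–14:00.
Alice ∩ Sven: 09:45–11:45, 14:45–15:15, 15:30–15:45.
Alice ∩ Sven ∩ Jamal: 09:45–10:15, 11:30–11:45.
Alice ∩ Sven ∩ Jamal ∩ Jun: 09:45–10:15.
Total common minutes: 30.

30 minutes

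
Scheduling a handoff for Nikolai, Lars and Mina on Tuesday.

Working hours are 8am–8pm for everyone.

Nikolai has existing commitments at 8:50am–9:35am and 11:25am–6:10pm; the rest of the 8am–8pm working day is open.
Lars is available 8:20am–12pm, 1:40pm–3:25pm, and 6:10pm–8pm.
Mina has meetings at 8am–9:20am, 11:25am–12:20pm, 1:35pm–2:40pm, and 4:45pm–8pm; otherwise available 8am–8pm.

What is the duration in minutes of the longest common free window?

Nikolai free within 08:00–20:00: 08:00–08:50, 09:35–11:25, 18:10–20:00.
Mina free within 08:00–20:00: 09:20–11:25, 12:20–13:35, 14:40–16:45.
Nikolai ∩ Lars: 08:20–08:50, 09:35–11:25, 18:10–20:00.
Nikolai ∩ Lars ∩ Mina: 09:35–11:25.
Single common window of 110 minutes.

110 minutes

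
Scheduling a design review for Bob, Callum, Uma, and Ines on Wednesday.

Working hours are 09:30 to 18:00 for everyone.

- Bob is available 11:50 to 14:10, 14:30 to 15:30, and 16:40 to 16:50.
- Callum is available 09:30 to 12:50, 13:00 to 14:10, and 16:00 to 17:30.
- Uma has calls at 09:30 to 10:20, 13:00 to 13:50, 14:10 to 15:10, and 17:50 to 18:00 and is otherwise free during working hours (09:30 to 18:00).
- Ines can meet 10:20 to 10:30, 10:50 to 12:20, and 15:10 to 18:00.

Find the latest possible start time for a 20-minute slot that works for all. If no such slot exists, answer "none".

12:00

Uma free within 09:30–18:00: 10:20–13:00, 13:50–14:10, 15:10–17:50.
Bob ∩ Callum: 11:50–12:50, 13:00–14:10, 16:40–16:50.
Bob ∩ Callum ∩ Uma: 11:50–12:50, 13:50–14:10, 16:40–16:50.
Bob ∩ Callum ∩ Uma ∩ Ines: 11:50–12:20, 16:40–16:50.
Windows ≥ 20 min: 11:50–12:20.
Latest start in the last window 11:50–12:20 is 12:20 − 20 min = 12:00.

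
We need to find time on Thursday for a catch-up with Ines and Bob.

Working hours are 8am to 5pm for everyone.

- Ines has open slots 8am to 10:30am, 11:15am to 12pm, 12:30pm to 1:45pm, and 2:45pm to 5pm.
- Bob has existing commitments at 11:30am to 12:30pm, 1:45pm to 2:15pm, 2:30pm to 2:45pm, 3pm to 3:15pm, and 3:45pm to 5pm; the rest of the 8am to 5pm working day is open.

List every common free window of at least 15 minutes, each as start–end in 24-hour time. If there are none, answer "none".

Bob free within 08:00–17:00: 08:00–11:30, 12:30–13:45, 14:15–14:30, 14:45–15:00, 15:15–15:45.
Ines ∩ Bob: 08:00–10:30, 11:15–11:30, 12:30–13:45, 14:45–15:00, 15:15–15:45.
Windows ≥ 15 min: 08:00–10:30, 11:15–11:30, 12:30–13:45, 14:45–15:00, 15:15–15:45.

08:00–10:30, 11:15–11:30, 12:30–13:45, 14:45–15:00, 15:15–15:45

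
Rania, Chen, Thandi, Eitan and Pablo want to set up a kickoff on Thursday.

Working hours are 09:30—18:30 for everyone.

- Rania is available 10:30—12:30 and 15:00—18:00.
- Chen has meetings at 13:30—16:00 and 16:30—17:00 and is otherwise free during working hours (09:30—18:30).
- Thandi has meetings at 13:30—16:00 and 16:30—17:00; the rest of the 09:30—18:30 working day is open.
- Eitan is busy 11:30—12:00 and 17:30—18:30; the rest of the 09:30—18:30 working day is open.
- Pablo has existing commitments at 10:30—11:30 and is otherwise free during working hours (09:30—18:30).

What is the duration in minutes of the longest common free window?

Chen free within 09:30–18:30: 09:30–13:30, 16:00–16:30, 17:00–18:30.
Thandi free within 09:30–18:30: 09:30–13:30, 16:00–16:30, 17:00–18:30.
Eitan free within 09:30–18:30: 09:30–11:30, 12:00–17:30.
Pablo free within 09:30–18:30: 09:30–10:30, 11:30–18:30.
Rania ∩ Chen: 10:30–12:30, 16:00–16:30, 17:00–18:00.
Rania ∩ Chen ∩ Thandi: 10:30–12:30, 16:00–16:30, 17:00–18:00.
Rania ∩ Chen ∩ Thandi ∩ Eitan: 10:30–11:30, 12:00–12:30, 16:00–16:30, 17:00–17:30.
Rania ∩ Chen ∩ Thandi ∩ Eitan ∩ Pablo: 12:00–12:30, 16:00–16:30, 17:00–17:30.
Common window lengths: 30, 30, 30 min; longest is 30.

30 minutes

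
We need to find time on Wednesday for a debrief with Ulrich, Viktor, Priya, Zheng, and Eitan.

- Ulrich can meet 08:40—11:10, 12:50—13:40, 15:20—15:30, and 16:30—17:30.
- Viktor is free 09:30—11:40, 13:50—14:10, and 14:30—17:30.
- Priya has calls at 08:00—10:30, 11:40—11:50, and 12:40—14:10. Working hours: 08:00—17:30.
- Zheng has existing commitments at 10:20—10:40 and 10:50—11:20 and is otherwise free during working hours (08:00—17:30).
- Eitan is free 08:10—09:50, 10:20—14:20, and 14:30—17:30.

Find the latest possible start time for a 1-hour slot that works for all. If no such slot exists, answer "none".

16:30

Priya free within 08:00–17:30: 10:30–11:40, 11:50–12:40, 14:10–17:30.
Zheng free within 08:00–17:30: 08:00–10:20, 10:40–10:50, 11:20–17:30.
Ulrich ∩ Viktor: 09:30–11:10, 15:20–15:30, 16:30–17:30.
Ulrich ∩ Viktor ∩ Priya: 10:30–11:10, 15:20–15:30, 16:30–17:30.
Ulrich ∩ Viktor ∩ Priya ∩ Zheng: 10:40–10:50, 15:20–15:30, 16:30–17:30.
Ulrich ∩ Viktor ∩ Priya ∩ Zheng ∩ Eitan: 10:40–10:50, 15:20–15:30, 16:30–17:30.
Windows ≥ 60 min: 16:30–17:30.
Latest start in the last window 16:30–17:30 is 17:30 − 60 min = 16:30.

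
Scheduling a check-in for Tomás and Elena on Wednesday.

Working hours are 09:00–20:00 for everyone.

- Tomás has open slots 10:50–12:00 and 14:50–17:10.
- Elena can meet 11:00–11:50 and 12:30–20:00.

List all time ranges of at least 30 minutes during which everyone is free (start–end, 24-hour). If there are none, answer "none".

Tomás ∩ Elena: 11:00–11:50, 14:50–17:10.
Windows ≥ 30 min: 11:00–11:50, 14:50–17:10.

11:00–11:50, 14:50–17:10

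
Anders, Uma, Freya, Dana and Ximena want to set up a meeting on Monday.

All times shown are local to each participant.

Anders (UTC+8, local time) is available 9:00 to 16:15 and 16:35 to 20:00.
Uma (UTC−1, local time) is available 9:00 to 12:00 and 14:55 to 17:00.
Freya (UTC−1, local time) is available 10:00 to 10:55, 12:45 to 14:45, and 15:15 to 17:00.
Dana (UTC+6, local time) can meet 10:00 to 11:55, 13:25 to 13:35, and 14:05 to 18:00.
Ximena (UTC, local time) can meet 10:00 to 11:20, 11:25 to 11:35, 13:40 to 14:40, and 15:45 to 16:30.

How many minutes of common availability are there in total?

30 minutes

Anders → UTC: 01:00–08:15, 08:35–12:00.
Uma → UTC: 10:00–13:00, 15:55–18:00.
Freya → UTC: 11:00–11:55, 13:45–15:45, 16:15–18:00.
Dana → UTC: 04:00–05:55, 07:25–07:35, 08:05–12:00.
Ximena → UTC: 10:00–11:20, 11:25–11:35, 13:40–14:40, 15:45–16:30.
Anders ∩ Uma: 10:00–12:00.
Anders ∩ Uma ∩ Freya: 11:00–11:55.
Anders ∩ Uma ∩ Freya ∩ Dana: 11:00–11:55.
Anders ∩ Uma ∩ Freya ∩ Dana ∩ Ximena: 11:00–11:20, 11:25–11:35.
Total common minutes: 20 + 10 = 30.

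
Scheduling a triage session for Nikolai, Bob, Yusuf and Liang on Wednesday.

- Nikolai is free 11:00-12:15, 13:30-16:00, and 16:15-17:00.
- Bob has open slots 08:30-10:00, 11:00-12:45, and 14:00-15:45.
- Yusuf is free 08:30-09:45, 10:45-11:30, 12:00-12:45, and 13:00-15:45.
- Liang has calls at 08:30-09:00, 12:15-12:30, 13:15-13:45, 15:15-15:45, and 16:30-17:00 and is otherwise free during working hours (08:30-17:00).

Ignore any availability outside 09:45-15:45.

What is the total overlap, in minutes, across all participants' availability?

Liang free within 08:30–17:00: 09:00–12:15, 12:30–13:15, 13:45–15:15, 15:45–16:30.
Nikolai ∩ Bob: 11:00–12:15, 14:00–15:45.
Nikolai ∩ Bob ∩ Yusuf: 11:00–11:30, 12:00–12:15, 14:00–15:45.
Nikolai ∩ Bob ∩ Yusuf ∩ Liang: 11:00–11:30, 12:00–12:15, 14:00–15:15.
Restricted to 09:45–15:45: 11:00–11:30, 12:00–12:15, 14:00–15:15.
Total common minutes: 30 + 15 + 75 = 120.

120 minutes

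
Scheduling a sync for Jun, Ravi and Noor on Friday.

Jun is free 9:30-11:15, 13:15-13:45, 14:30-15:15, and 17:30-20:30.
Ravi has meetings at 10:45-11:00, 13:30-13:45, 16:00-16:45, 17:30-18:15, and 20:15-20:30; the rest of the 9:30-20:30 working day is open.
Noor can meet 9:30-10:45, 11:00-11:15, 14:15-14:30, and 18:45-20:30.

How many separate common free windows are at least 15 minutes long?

Ravi free within 09:30–20:30: 09:30–10:45, 11:00–13:30, 13:45–16:00, 16:45–17:30, 18:15–20:15.
Jun ∩ Ravi: 09:30–10:45, 11:00–11:15, 13:15–13:30, 14:30–15:15, 18:15–20:15.
Jun ∩ Ravi ∩ Noor: 09:30–10:45, 11:00–11:15, 18:45–20:15.
Windows ≥ 15 min: 09:30–10:45, 11:00–11:15, 18:45–20:15.
That's 3 windows.

3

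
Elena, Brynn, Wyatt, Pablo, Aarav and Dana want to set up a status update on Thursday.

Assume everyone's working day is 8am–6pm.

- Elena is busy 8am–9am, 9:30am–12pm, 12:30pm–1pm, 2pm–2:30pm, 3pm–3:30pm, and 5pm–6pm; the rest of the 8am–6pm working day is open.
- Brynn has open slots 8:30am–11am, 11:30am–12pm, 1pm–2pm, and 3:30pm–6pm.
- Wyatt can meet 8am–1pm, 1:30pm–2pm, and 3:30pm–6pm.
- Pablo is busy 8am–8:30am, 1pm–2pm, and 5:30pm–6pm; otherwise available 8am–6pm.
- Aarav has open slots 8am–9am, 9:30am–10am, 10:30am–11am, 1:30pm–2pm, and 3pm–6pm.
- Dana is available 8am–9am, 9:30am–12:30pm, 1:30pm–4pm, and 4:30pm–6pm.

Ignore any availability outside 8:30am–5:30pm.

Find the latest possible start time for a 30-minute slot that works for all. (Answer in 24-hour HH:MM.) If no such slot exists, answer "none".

Elena free within 08:00–18:00: 09:00–09:30, 12:00–12:30, 13:00–14:00, 14:30–15:00, 15:30–17:00.
Pablo free within 08:00–18:00: 08:30–13:00, 14:00–17:30.
Elena ∩ Brynn: 09:00–09:30, 13:00–14:00, 15:30–17:00.
Elena ∩ Brynn ∩ Wyatt: 09:00–09:30, 13:30–14:00, 15:30–17:00.
Elena ∩ Brynn ∩ Wyatt ∩ Pablo: 09:00–09:30, 15:30–17:00.
Elena ∩ Brynn ∩ Wyatt ∩ Pablo ∩ Aarav: 15:30–17:00.
Elena ∩ Brynn ∩ Wyatt ∩ Pablo ∩ Aarav ∩ Dana: 15:30–16:00, 16:30–17:00.
Restricted to 08:30–17:30: 15:30–16:00, 16:30–17:00.
Windows ≥ 30 min: 15:30–16:00, 16:30–17:00.
Latest start in the last window 16:30–17:00 is 17:00 − 30 min = 16:30.

16:30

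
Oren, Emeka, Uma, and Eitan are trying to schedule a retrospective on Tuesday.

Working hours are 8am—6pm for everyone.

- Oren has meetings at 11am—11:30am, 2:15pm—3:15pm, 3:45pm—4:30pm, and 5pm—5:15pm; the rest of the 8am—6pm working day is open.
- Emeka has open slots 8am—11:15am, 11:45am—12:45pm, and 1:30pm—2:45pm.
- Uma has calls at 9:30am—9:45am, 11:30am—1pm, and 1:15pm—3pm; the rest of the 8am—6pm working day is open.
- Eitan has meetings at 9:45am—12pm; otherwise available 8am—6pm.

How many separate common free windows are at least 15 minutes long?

1

Oren free within 08:00–18:00: 08:00–11:00, 11:30–14:15, 15:15–15:45, 16:30–17:00, 17:15–18:00.
Uma free within 08:00–18:00: 08:00–09:30, 09:45–11:30, 13:00–13:15, 15:00–18:00.
Eitan free within 08:00–18:00: 08:00–09:45, 12:00–18:00.
Oren ∩ Emeka: 08:00–11:00, 11:45–12:45, 13:30–14:15.
Oren ∩ Emeka ∩ Uma: 08:00–09:30, 09:45–11:00.
Oren ∩ Emeka ∩ Uma ∩ Eitan: 08:00–09:30.
Windows ≥ 15 min: 08:00–09:30.
That's 1 window.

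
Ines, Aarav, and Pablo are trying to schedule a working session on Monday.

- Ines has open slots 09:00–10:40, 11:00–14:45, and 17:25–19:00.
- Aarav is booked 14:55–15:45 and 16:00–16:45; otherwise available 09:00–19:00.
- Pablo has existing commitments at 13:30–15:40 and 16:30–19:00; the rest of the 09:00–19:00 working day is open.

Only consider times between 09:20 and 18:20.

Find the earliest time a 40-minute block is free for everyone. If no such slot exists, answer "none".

Aarav free within 09:00–19:00: 09:00–14:55, 15:45–16:00, 16:45–19:00.
Pablo free within 09:00–19:00: 09:00–13:30, 15:40–16:30.
Ines ∩ Aarav: 09:00–10:40, 11:00–14:45, 17:25–19:00.
Ines ∩ Aarav ∩ Pablo: 09:00–10:40, 11:00–13:30.
Restricted to 09:20–18:20: 09:20–10:40, 11:00–13:30.
Windows ≥ 40 min: 09:20–10:40, 11:00–13:30.
Earliest such window starts at 09:20.

09:20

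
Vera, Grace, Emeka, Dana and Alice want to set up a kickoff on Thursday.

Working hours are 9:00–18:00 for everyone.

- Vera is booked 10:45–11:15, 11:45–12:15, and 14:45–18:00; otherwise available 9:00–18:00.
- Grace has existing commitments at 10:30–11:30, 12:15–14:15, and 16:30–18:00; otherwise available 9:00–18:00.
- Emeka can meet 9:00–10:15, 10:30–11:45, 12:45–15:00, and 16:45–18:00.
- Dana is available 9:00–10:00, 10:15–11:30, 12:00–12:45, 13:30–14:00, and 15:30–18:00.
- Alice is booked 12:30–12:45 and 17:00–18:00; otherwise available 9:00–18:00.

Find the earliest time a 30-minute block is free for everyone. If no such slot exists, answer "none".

Vera free within 09:00–18:00: 09:00–10:45, 11:15–11:45, 12:15–14:45.
Grace free within 09:00–18:00: 09:00–10:30, 11:30–12:15, 14:15–16:30.
Alice free within 09:00–18:00: 09:00–12:30, 12:45–17:00.
Vera ∩ Grace: 09:00–10:30, 11:30–11:45, 14:15–14:45.
Vera ∩ Grace ∩ Emeka: 09:00–10:15, 11:30–11:45, 14:15–14:45.
Vera ∩ Grace ∩ Emeka ∩ Dana: 09:00–10:00.
Vera ∩ Grace ∩ Emeka ∩ Dana ∩ Alice: 09:00–10:00.
Windows ≥ 30 min: 09:00–10:00.
Earliest such window starts at 09:00.

09:00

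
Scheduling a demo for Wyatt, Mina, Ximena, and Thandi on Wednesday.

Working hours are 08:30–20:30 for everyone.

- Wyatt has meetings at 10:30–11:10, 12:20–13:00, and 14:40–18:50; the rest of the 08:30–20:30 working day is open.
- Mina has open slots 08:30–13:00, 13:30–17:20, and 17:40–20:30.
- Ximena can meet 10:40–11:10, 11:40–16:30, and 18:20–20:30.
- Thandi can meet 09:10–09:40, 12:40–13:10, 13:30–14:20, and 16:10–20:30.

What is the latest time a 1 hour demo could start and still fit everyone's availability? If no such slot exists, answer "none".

Wyatt free within 08:30–20:30: 08:30–10:30, 11:10–12:20, 13:00–14:40, 18:50–20:30.
Wyatt ∩ Mina: 08:30–10:30, 11:10–12:20, 13:30–14:40, 18:50–20:30.
Wyatt ∩ Mina ∩ Ximena: 11:40–12:20, 13:30–14:40, 18:50–20:30.
Wyatt ∩ Mina ∩ Ximena ∩ Thandi: 13:30–14:20, 18:50–20:30.
Windows ≥ 60 min: 18:50–20:30.
Latest start in the last window 18:50–20:30 is 20:30 − 60 min = 19:30.

19:30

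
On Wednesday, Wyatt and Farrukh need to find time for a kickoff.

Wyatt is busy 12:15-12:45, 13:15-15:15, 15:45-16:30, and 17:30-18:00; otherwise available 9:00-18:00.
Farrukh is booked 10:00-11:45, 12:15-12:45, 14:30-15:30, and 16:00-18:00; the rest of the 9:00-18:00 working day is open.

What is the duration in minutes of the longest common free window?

Wyatt free within 09:00–18:00: 09:00–12:15, 12:45–13:15, 15:15–15:45, 16:30–17:30.
Farrukh free within 09:00–18:00: 09:00–10:00, 11:45–12:15, 12:45–14:30, 15:30–16:00.
Wyatt ∩ Farrukh: 09:00–10:00, 11:45–12:15, 12:45–13:15, 15:30–15:45.
Common window lengths: 60, 30, 30, 15 min; longest is 60.

60 minutes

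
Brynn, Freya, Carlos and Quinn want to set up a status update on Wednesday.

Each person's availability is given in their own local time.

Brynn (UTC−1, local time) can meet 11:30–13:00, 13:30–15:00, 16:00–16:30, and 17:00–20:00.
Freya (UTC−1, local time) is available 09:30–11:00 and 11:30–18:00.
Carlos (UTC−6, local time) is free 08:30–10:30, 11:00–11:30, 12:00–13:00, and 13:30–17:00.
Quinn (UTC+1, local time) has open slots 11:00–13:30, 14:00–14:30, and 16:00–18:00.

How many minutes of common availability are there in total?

60 minutes

Brynn → UTC: 12:30–14:00, 14:30–16:00, 17:00–17:30, 18:00–21:00.
Freya → UTC: 10:30–12:00, 12:30–19:00.
Carlos → UTC: 14:30–16:30, 17:00–17:30, 18:00–19:00, 19:30–23:00.
Quinn → UTC: 10:00–12:30, 13:00–13:30, 15:00–17:00.
Brynn ∩ Freya: 12:30–14:00, 14:30–16:00, 17:00–17:30, 18:00–19:00.
Brynn ∩ Freya ∩ Carlos: 14:30–16:00, 17:00–17:30, 18:00–19:00.
Brynn ∩ Freya ∩ Carlos ∩ Quinn: 15:00–16:00.
Total common minutes: 60.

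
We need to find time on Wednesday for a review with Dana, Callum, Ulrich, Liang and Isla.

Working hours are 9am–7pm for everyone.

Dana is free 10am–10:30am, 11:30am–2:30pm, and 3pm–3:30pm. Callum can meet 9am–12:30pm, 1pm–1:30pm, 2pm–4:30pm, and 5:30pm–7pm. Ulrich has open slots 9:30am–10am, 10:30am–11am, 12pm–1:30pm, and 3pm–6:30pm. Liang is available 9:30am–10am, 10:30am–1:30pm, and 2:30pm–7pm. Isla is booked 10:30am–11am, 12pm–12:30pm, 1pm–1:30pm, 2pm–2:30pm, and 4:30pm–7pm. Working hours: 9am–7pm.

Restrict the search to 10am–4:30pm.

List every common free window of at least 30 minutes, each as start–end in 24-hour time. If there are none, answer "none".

Isla free within 09:00–19:00: 09:00–10:30, 11:00–12:00, 12:30–13:00, 13:30–14:00, 14:30–16:30.
Dana ∩ Callum: 10:00–10:30, 11:30–12:30, 13:00–13:30, 14:00–14:30, 15:00–15:30.
Dana ∩ Callum ∩ Ulrich: 12:00–12:30, 13:00–13:30, 15:00–15:30.
Dana ∩ Callum ∩ Ulrich ∩ Liang: 12:00–12:30, 13:00–13:30, 15:00–15:30.
Dana ∩ Callum ∩ Ulrich ∩ Liang ∩ Isla: 15:00–15:30.
Restricted to 10:00–16:30: 15:00–15:30.
Windows ≥ 30 min: 15:00–15:30.

15:00–15:30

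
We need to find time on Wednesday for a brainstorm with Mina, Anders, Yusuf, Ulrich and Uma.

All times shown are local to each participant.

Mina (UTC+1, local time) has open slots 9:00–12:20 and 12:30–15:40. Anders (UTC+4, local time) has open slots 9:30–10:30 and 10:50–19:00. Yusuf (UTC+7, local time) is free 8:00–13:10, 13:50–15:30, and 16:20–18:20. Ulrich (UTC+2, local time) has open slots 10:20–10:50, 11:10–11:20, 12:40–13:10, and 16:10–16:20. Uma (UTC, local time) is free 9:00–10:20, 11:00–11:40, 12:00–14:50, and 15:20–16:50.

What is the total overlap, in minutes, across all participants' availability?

10 minutes

Mina → UTC: 08:00–11:20, 11:30–14:40.
Anders → UTC: 05:30–06:30, 06:50–15:00.
Yusuf → UTC: 01:00–06:10, 06:50–08:30, 09:20–11:20.
Ulrich → UTC: 08:20–08:50, 09:10–09:20, 10:40–11:10, 14:10–14:20.
Uma → UTC: 09:00–10:20, 11:00–11:40, 12:00–14:50, 15:20–16:50.
Mina ∩ Anders: 08:00–11:20, 11:30–14:40.
Mina ∩ Anders ∩ Yusuf: 08:00–08:30, 09:20–11:20.
Mina ∩ Anders ∩ Yusuf ∩ Ulrich: 08:20–08:30, 10:40–11:10.
Mina ∩ Anders ∩ Yusuf ∩ Ulrich ∩ Uma: 11:00–11:10.
Total common minutes: 10.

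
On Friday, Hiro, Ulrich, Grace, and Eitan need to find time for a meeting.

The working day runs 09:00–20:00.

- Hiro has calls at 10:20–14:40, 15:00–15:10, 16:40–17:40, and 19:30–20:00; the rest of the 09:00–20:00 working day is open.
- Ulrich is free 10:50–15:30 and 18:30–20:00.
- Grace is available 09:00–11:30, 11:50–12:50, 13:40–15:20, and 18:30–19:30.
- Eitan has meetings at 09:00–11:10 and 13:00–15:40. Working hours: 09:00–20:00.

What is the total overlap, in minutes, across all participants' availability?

Hiro free within 09:00–20:00: 09:00–10:20, 14:40–15:00, 15:10–16:40, 17:40–19:30.
Eitan free within 09:00–20:00: 11:10–13:00, 15:40–20:00.
Hiro ∩ Ulrich: 14:40–15:00, 15:10–15:30, 18:30–19:30.
Hiro ∩ Ulrich ∩ Grace: 14:40–15:00, 15:10–15:20, 18:30–19:30.
Hiro ∩ Ulrich ∩ Grace ∩ Eitan: 18:30–19:30.
Total common minutes: 60.

60 minutes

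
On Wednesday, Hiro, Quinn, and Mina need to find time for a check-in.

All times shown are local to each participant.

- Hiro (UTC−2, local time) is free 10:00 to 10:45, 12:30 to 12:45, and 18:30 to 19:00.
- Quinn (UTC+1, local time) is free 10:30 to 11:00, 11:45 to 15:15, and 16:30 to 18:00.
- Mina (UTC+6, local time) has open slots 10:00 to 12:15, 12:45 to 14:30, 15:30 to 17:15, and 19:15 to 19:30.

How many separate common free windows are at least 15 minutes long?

Hiro → UTC: 12:00–12:45, 14:30–14:45, 20:30–21:00.
Quinn → UTC: 09:30–10:00, 10:45–14:15, 15:30–17:00.
Mina → UTC: 04:00–06:15, 06:45–08:30, 09:30–11:15, 13:15–13:30.
Hiro ∩ Quinn: 12:00–12:45.
Hiro ∩ Quinn ∩ Mina: (none).
Windows ≥ 15 min: (none).
That's 0 windows.

0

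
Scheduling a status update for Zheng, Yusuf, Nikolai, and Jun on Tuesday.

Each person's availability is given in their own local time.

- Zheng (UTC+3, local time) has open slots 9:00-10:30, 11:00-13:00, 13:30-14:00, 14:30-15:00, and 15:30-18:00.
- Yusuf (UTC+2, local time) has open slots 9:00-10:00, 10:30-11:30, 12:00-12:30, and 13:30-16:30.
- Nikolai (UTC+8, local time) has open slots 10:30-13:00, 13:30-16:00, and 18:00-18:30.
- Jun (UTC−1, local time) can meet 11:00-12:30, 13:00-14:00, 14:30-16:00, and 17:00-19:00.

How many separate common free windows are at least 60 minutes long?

Zheng → UTC: 06:00–07:30, 08:00–10:00, 10:30–11:00, 11:30–12:00, 12:30–15:00.
Yusuf → UTC: 07:00–08:00, 08:30–09:30, 10:00–10:30, 11:30–14:30.
Nikolai → UTC: 02:30–05:00, 05:30–08:00, 10:00–10:30.
Jun → UTC: 12:00–13:30, 14:00–15:00, 15:30–17:00, 18:00–20:00.
Zheng ∩ Yusuf: 07:00–07:30, 08:30–09:30, 11:30–12:00, 12:30–14:30.
Zheng ∩ Yusuf ∩ Nikolai: 07:00–07:30.
Zheng ∩ Yusuf ∩ Nikolai ∩ Jun: (none).
Windows ≥ 60 min: (none).
That's 0 windows.

0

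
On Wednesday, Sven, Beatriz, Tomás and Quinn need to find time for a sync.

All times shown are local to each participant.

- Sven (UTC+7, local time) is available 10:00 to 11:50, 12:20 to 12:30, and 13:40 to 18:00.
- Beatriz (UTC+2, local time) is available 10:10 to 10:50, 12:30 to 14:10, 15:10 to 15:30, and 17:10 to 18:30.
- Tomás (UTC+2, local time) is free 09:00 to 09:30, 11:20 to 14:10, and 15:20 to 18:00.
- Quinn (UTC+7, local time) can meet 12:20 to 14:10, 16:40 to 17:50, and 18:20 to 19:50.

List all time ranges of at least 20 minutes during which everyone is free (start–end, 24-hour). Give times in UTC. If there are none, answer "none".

10:30–10:50

Sven → UTC: 03:00–04:50, 05:20–05:30, 06:40–11:00.
Beatriz → UTC: 08:10–08:50, 10:30–12:10, 13:10–13:30, 15:10–16:30.
Tomás → UTC: 07:00–07:30, 09:20–12:10, 13:20–16:00.
Quinn → UTC: 05:20–07:10, 09:40–10:50, 11:20–12:50.
Sven ∩ Beatriz: 08:10–08:50, 10:30–11:00.
Sven ∩ Beatriz ∩ Tomás: 10:30–11:00.
Sven ∩ Beatriz ∩ Tomás ∩ Quinn: 10:30–10:50.
Windows ≥ 20 min: 10:30–10:50.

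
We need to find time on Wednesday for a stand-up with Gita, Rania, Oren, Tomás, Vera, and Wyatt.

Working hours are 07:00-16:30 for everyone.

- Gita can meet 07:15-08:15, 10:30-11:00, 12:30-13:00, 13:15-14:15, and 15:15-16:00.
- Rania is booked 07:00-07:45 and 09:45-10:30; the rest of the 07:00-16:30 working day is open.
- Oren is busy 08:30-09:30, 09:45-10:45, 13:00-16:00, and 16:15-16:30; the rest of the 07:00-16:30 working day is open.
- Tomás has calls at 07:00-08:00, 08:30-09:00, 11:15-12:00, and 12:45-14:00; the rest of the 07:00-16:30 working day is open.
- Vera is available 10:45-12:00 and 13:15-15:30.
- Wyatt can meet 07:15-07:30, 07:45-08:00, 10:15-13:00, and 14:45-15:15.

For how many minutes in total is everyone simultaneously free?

Rania free within 07:00–16:30: 07:45–09:45, 10:30–16:30.
Oren free within 07:00–16:30: 07:00–08:30, 09:30–09:45, 10:45–13:00, 16:00–16:15.
Tomás free within 07:00–16:30: 08:00–08:30, 09:00–11:15, 12:00–12:45, 14:00–16:30.
Gita ∩ Rania: 07:45–08:15, 10:30–11:00, 12:30–13:00, 13:15–14:15, 15:15–16:00.
Gita ∩ Rania ∩ Oren: 07:45–08:15, 10:45–11:00, 12:30–13:00.
Gita ∩ Rania ∩ Oren ∩ Tomás: 08:00–08:15, 10:45–11:00, 12:30–12:45.
Gita ∩ Rania ∩ Oren ∩ Tomás ∩ Vera: 10:45–11:00.
Gita ∩ Rania ∩ Oren ∩ Tomás ∩ Vera ∩ Wyatt: 10:45–11:00.
Total common minutes: 15.

15 minutes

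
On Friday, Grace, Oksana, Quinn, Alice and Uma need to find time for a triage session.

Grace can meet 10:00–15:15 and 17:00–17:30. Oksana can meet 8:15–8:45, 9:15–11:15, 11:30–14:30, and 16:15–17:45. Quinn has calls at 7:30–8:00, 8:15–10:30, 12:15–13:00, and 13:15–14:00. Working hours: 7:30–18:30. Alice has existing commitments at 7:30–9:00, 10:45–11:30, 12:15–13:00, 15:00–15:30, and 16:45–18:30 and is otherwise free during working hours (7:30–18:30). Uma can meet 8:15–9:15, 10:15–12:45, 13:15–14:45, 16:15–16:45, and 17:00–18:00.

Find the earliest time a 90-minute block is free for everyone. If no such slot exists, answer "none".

Quinn free within 07:30–18:30: 08:00–08:15, 10:30–12:15, 13:00–13:15, 14:00–18:30.
Alice free within 07:30–18:30: 09:00–10:45, 11:30–12:15, 13:00–15:00, 15:30–16:45.
Grace ∩ Oksana: 10:00–11:15, 11:30–14:30, 17:00–17:30.
Grace ∩ Oksana ∩ Quinn: 10:30–11:15, 11:30–12:15, 13:00–13:15, 14:00–14:30, 17:00–17:30.
Grace ∩ Oksana ∩ Quinn ∩ Alice: 10:30–10:45, 11:30–12:15, 13:00–13:15, 14:00–14:30.
Grace ∩ Oksana ∩ Quinn ∩ Alice ∩ Uma: 10:30–10:45, 11:30–12:15, 14:00–14:30.
Windows ≥ 90 min: (none).

none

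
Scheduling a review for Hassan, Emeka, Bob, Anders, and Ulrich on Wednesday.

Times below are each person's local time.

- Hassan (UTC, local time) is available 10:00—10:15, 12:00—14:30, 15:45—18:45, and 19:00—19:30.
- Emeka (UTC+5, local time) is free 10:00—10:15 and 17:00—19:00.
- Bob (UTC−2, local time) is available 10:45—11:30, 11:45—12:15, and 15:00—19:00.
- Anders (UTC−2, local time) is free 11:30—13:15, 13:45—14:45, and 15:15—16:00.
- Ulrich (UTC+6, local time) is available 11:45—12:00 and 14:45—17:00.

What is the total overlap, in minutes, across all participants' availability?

0 minutes

Hassan → UTC: 10:00–10:15, 12:00–14:30, 15:45–18:45, 19:00–19:30.
Emeka → UTC: 05:00–05:15, 12:00–14:00.
Bob → UTC: 12:45–13:30, 13:45–14:15, 17:00–21:00.
Anders → UTC: 13:30–15:15, 15:45–16:45, 17:15–18:00.
Ulrich → UTC: 05:45–06:00, 08:45–11:00.
Hassan ∩ Emeka: 12:00–14:00.
Hassan ∩ Emeka ∩ Bob: 12:45–13:30, 13:45–14:00.
Hassan ∩ Emeka ∩ Bob ∩ Anders: 13:45–14:00.
Hassan ∩ Emeka ∩ Bob ∩ Anders ∩ Ulrich: (none).
Total common minutes: 0.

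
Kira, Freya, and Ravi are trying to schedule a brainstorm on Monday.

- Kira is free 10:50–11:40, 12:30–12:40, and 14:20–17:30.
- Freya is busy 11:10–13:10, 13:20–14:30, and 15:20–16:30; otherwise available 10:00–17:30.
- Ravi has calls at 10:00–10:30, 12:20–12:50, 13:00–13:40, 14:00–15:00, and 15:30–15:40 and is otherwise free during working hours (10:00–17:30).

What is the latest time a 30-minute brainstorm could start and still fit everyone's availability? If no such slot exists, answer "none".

Freya free within 10:00–17:30: 10:00–11:10, 13:10–13:20, 14:30–15:20, 16:30–17:30.
Ravi free within 10:00–17:30: 10:30–12:20, 12:50–13:00, 13:40–14:00, 15:00–15:30, 15:40–17:30.
Kira ∩ Freya: 10:50–11:10, 14:30–15:20, 16:30–17:30.
Kira ∩ Freya ∩ Ravi: 10:50–11:10, 15:00–15:20, 16:30–17:30.
Windows ≥ 30 min: 16:30–17:30.
Latest start in the last window 16:30–17:30 is 17:30 − 30 min = 17:00.

17:00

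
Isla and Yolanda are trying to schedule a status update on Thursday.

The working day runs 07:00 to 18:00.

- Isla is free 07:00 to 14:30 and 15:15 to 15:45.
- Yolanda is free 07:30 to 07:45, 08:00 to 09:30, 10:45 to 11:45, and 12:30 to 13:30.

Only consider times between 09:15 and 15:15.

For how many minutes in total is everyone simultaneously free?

Isla ∩ Yolanda: 07:30–07:45, 08:00–09:30, 10:45–11:45, 12:30–13:30.
Restricted to 09:15–15:15: 09:15–09:30, 10:45–11:45, 12:30–13:30.
Total common minutes: 15 + 60 + 60 = 135.

135 minutes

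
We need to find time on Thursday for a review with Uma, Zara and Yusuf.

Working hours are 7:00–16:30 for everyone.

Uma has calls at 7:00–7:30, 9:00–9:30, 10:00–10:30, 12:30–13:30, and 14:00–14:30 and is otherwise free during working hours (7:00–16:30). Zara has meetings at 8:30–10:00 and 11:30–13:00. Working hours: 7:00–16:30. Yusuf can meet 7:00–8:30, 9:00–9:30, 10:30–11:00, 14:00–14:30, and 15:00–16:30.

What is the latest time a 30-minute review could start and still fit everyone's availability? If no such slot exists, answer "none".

Uma free within 07:00–16:30: 07:30–09:00, 09:30–10:00, 10:30–12:30, 13:30–14:00, 14:30–16:30.
Zara free within 07:00–16:30: 07:00–08:30, 10:00–11:30, 13:00–16:30.
Uma ∩ Zara: 07:30–08:30, 10:30–11:30, 13:30–14:00, 14:30–16:30.
Uma ∩ Zara ∩ Yusuf: 07:30–08:30, 10:30–11:00, 15:00–16:30.
Windows ≥ 30 min: 07:30–08:30, 10:30–11:00, 15:00–16:30.
Latest start in the last window 15:00–16:30 is 16:30 − 30 min = 16:00.

16:00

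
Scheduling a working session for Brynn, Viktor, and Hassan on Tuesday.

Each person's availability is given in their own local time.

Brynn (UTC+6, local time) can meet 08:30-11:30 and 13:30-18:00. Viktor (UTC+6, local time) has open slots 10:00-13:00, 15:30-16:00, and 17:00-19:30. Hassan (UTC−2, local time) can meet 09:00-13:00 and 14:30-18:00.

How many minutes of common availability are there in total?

Brynn → UTC: 02:30–05:30, 07:30–12:00.
Viktor → UTC: 04:00–07:00, 09:30–10:00, 11:00–13:30.
Hassan → UTC: 11:00–15:00, 16:30–20:00.
Brynn ∩ Viktor: 04:00–05:30, 09:30–10:00, 11:00–12:00.
Brynn ∩ Viktor ∩ Hassan: 11:00–12:00.
Total common minutes: 60.

60 minutes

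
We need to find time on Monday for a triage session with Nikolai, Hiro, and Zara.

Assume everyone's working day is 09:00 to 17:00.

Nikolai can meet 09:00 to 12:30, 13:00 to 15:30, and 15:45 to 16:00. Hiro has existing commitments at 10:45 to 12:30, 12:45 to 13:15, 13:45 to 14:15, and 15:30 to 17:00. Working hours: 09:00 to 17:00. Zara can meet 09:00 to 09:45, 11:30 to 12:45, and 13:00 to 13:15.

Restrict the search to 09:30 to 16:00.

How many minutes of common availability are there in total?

15 minutes

Hiro free within 09:00–17:00: 09:00–10:45, 12:30–12:45, 13:15–13:45, 14:15–15:30.
Nikolai ∩ Hiro: 09:00–10:45, 13:15–13:45, 14:15–15:30.
Nikolai ∩ Hiro ∩ Zara: 09:00–09:45.
Restricted to 09:30–16:00: 09:30–09:45.
Total common minutes: 15.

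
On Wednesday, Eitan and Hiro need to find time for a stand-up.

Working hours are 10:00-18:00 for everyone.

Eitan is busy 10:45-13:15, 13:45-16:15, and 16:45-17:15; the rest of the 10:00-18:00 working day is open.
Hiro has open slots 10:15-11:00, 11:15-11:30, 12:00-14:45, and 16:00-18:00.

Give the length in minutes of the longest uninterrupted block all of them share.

Eitan free within 10:00–18:00: 10:00–10:45, 13:15–13:45, 16:15–16:45, 17:15–18:00.
Eitan ∩ Hiro: 10:15–10:45, 13:15–13:45, 16:15–16:45, 17:15–18:00.
Common window lengths: 30, 30, 30, 45 min; longest is 45.

45 minutes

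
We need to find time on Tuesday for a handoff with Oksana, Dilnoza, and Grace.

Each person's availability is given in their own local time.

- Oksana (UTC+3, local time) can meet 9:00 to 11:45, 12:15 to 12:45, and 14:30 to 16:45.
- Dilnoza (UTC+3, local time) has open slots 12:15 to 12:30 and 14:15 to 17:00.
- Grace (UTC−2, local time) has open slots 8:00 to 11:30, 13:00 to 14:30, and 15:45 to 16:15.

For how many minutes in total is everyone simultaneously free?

120 minutes

Oksana → UTC: 06:00–08:45, 09:15–09:45, 11:30–13:45.
Dilnoza → UTC: 09:15–09:30, 11:15–14:00.
Grace → UTC: 10:00–13:30, 15:00–16:30, 17:45–18:15.
Oksana ∩ Dilnoza: 09:15–09:30, 11:30–13:45.
Oksana ∩ Dilnoza ∩ Grace: 11:30–13:30.
Total common minutes: 120.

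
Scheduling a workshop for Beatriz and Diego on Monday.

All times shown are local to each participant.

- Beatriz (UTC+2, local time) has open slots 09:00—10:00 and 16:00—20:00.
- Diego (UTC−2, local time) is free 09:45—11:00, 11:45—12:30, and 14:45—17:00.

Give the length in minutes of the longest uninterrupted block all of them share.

Beatriz → UTC: 07:00–08:00, 14:00–18:00.
Diego → UTC: 11:45–13:00, 13:45–14:30, 16:45–19:00.
Beatriz ∩ Diego: 14:00–14:30, 16:45–18:00.
Common window lengths: 30, 75 min; longest is 75.

75 minutes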